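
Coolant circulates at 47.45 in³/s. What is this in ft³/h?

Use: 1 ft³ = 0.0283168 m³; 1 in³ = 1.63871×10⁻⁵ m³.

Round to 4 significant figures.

47.45 in³/s × 1.63871×10⁻⁵ m³/in³ = 7.77568×10⁻⁴ m³/s
7.77568×10⁻⁴ m³/s ÷ 0.0283168 m³/ft³ × 3600 s/h = 98.8546 ft³/h

98.85 ft³/h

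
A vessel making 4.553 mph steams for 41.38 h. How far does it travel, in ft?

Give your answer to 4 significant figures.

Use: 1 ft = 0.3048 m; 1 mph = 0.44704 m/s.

9.948×10⁵ ft

4.553 mph × 0.44704 → 2.03537 m/s
41.38 h × 3600 → 148968 s
d = v × t = 2.03537 m/s × 148968 s = 303205 m
303205 m ÷ (0.3048 m/ft) = 994767 ft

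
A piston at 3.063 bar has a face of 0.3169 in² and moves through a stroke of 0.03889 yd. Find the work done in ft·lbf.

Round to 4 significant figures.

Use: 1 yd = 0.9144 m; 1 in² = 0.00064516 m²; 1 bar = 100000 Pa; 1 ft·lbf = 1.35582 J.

1.643 ft·lbf

3.063 bar → 306300 Pa
0.3169 in² → 2.04451×10⁻⁴ m²
F = P × A = 306300 × 2.04451×10⁻⁴ = 62.6233 N
0.03889 yd → 0.035561 m
W = F × d = 62.6233 × 0.035561 = 2.22695 J
In ft·lbf: 2.22695 / 1.35582 = 1.64251 ft·lbf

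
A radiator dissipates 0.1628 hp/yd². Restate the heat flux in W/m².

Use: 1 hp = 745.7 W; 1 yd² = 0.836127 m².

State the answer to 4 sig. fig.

145.2 W/m²

0.1628 hp/yd² × 745.7 W/hp ÷ 0.836127 m²/yd² = 145.193 W/m²
145.193 W/m²  = 145.193 W/m²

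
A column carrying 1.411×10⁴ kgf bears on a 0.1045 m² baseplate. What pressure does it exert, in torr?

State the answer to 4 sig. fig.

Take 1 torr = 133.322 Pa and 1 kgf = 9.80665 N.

1.411×10⁴ kgf × 9.80665 = 138372 N
P = F / A = 138372 N / 0.1045 m² = 1.32413×10⁶ Pa
1.32413×10⁶ Pa ÷ (133.322 Pa/torr) = 9931.82 torr

9932 torr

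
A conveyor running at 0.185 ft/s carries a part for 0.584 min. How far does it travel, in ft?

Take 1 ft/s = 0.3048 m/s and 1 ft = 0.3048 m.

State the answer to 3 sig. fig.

6.48 ft

0.185 ft/s × 0.3048 = 0.056388 m/s
0.584 min × 60 = 35.04 s
d = v × t = 0.056388 m/s × 35.04 s = 1.97584 m
1.97584 m ÷ (0.3048 m/ft) = 6.48241 ft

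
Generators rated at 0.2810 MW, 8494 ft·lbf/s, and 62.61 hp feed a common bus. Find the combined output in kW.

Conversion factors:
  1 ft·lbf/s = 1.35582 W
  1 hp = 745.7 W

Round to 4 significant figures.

0.2810 MW × 1000000 → 281000 W
8494 ft·lbf/s × 1.35582 → 11516.3 W
62.61 hp × 745.7 → 46688.3 W
Combined: 281000 + 11516.3 + 46688.3 = 339205 W
In kW: 339205 / 1000 = 339.205 kW

339.2 kW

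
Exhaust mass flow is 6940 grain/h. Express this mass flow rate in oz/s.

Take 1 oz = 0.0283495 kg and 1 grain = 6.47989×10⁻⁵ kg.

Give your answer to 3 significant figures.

0.00441 oz/s

6940 grain/h × 6.47989×10⁻⁵ kg/grain ÷ 3600 s/h = 1.24918×10⁻⁴ kg/s
1.24918×10⁻⁴ kg/s ÷ 0.0283495 kg/oz = 0.00440636 oz/s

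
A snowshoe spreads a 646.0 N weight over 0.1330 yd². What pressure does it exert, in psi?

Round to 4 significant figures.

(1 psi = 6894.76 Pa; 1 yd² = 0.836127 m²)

0.8425 psi

0.1330 yd² × 0.836127 → 0.111205 m²
P = F / A = 646 N / 0.111205 m² = 5809.09 Pa
5809.09 Pa ÷ (6894.76 Pa/psi) = 0.842537 psi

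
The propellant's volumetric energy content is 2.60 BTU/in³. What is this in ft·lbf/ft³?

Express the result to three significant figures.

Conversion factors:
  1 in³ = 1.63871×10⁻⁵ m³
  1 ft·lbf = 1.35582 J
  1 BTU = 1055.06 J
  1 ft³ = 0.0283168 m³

3.50×10⁶ ft·lbf/ft³

2.60 BTU/in³ × 1055.06 J/BTU ÷ 1.63871×10⁻⁵ m³/in³ = 1.67397×10⁸ J/m³
1.67397×10⁸ J/m³ ÷ 1.35582 J/ft·lbf × 0.0283168 m³/ft³ = 3.49615×10⁶ ft·lbf/ft³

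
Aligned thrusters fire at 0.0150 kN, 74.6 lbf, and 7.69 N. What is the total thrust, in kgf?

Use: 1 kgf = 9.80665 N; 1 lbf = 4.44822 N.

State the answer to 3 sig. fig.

0.0150 kN × 1000 = 15 N
74.6 lbf × 4.44822 = 331.837 N
7.69 N (already N)
Sum: 15 + 331.837 + 7.69 = 354.527 N
In kgf: 354.527 / 9.80665 = 36.1517 kgf

36.2 kgf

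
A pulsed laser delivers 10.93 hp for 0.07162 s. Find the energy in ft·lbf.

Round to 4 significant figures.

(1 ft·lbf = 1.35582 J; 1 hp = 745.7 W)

10.93 hp × 745.7 = 8150.5 W
E = P × t = 8150.5 W × 0.07162 s = 583.739 J
583.739 J ÷ (1.35582 J/ft·lbf) = 430.543 ft·lbf

430.5 ft·lbf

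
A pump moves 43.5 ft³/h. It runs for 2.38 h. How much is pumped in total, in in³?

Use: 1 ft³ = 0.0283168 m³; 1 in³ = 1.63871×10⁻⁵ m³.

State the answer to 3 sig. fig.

1.79×10⁵ in³

43.5 ft³/h → 3.42161×10⁻⁴ m³/s
2.38 h → 8568 s
V = Q × t = 3.42161×10⁻⁴ × 8568 = 2.93164 m³
In in³: 2.93164 / 1.63871×10⁻⁵ = 178899 in³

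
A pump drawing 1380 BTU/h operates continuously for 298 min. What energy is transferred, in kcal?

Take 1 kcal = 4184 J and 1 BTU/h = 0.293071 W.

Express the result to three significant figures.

1380 BTU/h × 0.293071 = 404.438 W
298 min × 60 = 17880 s
E = P × t = 404.438 W × 17880 s = 7.23135×10⁶ J
7.23135×10⁶ J ÷ (4184 J/kcal) = 1728.33 kcal

1730 kcal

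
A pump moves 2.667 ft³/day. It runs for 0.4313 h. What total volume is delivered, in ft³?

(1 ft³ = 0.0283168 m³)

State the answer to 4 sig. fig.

0.04793 ft³

2.667 ft³/day → 8.74085×10⁻⁷ m³/s
0.4313 h → 1552.68 s
V = Q × t = 8.74085×10⁻⁷ × 1552.68 = 0.00135717 m³
In ft³: 0.00135717 / 0.0283168 = 0.0479281 ft³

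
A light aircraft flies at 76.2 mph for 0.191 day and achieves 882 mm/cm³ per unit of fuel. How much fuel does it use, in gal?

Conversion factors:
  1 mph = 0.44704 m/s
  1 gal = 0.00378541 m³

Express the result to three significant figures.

76.2 mph → 34.0644 m/s
0.191 day → 16502.4 s
d = v × t = 34.0644 × 16502.4 = 562144 m
882 mm/cm³ → 882000 m/m³
V = d / (distance per unit fuel) = 562144 / 882000 = 0.637351 m³
In gal: 0.637351 / 0.00378541 = 168.37 gal

168 gal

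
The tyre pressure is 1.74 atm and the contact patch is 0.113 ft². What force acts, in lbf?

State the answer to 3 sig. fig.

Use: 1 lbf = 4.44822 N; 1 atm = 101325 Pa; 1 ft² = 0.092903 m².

1.74 atm × 101325 → 176306 Pa
0.113 ft² × 0.092903 → 0.010498 m²
F = P × A = 176306 Pa × 0.010498 m² = 1850.86 N
1850.86 N ÷ (4.44822 N/lbf) = 416.09 lbf

416 lbf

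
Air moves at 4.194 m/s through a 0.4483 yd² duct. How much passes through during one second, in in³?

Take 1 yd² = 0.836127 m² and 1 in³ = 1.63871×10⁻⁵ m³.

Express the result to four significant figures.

9.593×10⁴ in³

0.4483 yd² × 0.836127 = 0.374836 m²
V = v × A × t = 4.194 m/s × 0.374836 m² × 1 s = 1.57206 m³
1.57206 m³ ÷ (1.63871×10⁻⁵ m³/in³) = 95932.8 in³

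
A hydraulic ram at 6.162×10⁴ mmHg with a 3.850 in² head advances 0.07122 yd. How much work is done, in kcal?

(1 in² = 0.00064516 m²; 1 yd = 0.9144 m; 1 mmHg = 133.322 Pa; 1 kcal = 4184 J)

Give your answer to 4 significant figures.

0.3176 kcal

6.162×10⁴ mmHg → 8.2153×10⁶ Pa
3.850 in² → 0.00248387 m²
F = P × A = 8.2153×10⁶ × 0.00248387 = 20405.7 N
0.07122 yd → 0.0651236 m
W = F × d = 20405.7 × 0.0651236 = 1328.89 J
In kcal: 1328.89 / 4184 = 0.317612 kcal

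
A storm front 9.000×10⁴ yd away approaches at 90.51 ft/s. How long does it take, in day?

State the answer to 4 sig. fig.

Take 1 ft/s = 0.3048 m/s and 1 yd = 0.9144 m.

9.000×10⁴ yd × 0.9144 → 82296 m
90.51 ft/s × 0.3048 → 27.5874 m/s
t = d / v = 82296 m / 27.5874 m/s = 2983.1 s
2983.1 s ÷ (86400 s/day) = 0.0345266 day

0.03453 day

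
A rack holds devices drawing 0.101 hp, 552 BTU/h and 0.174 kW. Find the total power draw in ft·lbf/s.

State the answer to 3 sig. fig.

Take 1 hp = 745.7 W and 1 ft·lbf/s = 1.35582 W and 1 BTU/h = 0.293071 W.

303 ft·lbf/s

0.101 hp × 745.7 = 75.3157 W
552 BTU/h × 0.293071 = 161.775 W
0.174 kW × 1000 = 174 W
Sum: 75.3157 + 161.775 + 174 = 411.091 W
In ft·lbf/s: 411.091 / 1.35582 = 303.205 ft·lbf/s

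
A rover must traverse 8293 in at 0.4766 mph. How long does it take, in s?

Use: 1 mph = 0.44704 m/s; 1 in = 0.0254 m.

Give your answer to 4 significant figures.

988.7 s

8293 in × 0.0254 = 210.642 m
0.4766 mph × 0.44704 = 0.213059 m/s
t = d / v = 210.642 m / 0.213059 m/s = 988.656 s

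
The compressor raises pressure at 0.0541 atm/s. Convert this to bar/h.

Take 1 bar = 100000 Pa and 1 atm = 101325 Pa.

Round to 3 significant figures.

0.0541 atm/s × 101325 Pa/atm = 5481.68 Pa/s
5481.68 Pa/s ÷ 100000 Pa/bar × 3600 s/h = 197.34 bar/h

197 bar/h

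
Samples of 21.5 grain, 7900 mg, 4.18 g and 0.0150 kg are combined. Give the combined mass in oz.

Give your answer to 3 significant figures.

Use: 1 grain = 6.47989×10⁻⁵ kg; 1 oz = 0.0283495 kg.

21.5 grain × 6.47989×10⁻⁵ = 0.00139318 kg
7900 mg × 10⁻⁶ = 0.0079 kg
4.18 g × 0.001 = 0.00418 kg
0.0150 kg (already kg)
Sum: 0.00139318 + 0.0079 + 0.00418 + 0.015 = 0.0284732 kg
In oz: 0.0284732 / 0.0283495 = 1.00436 oz

1.00 oz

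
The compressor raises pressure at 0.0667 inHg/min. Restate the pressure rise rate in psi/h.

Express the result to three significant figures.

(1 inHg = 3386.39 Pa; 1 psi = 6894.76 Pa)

0.0667 inHg/min × 3386.39 Pa/inHg ÷ 60 s/min = 3.76454 Pa/s
3.76454 Pa/s ÷ 6894.76 Pa/psi × 3600 s/h = 1.9656 psi/h

1.97 psi/h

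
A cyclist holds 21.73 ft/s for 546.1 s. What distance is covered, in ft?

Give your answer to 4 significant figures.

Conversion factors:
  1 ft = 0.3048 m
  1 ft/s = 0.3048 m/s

1.187×10⁴ ft

21.73 ft/s × 0.3048 = 6.6233 m/s
d = v × t = 6.6233 m/s × 546.1 s = 3616.98 m
3616.98 m ÷ (0.3048 m/ft) = 11866.7 ft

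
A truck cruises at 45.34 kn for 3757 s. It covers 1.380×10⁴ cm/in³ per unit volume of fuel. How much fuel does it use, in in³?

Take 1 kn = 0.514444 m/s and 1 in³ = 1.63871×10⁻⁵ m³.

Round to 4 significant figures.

45.34 kn → 23.3249 m/s
d = v × t = 23.3249 × 3757 = 87631.6 m
1.380×10⁴ cm/in³ → 8.42126×10⁶ m/m³
V = d / (distance per unit fuel) = 87631.6 / 8.42126×10⁶ = 0.010406 m³
In in³: 0.010406 / 1.63871×10⁻⁵ = 635.012 in³

635.0 in³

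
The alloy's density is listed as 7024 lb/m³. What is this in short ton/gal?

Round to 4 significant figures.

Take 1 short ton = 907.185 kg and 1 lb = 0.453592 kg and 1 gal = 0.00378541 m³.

0.01329 short ton/gal

7024 lb/m³ × 0.453592 kg/lb = 3186.03 kg/m³
3186.03 kg/m³ ÷ 907.185 kg/short ton × 0.00378541 m³/gal = 0.0132943 short ton/gal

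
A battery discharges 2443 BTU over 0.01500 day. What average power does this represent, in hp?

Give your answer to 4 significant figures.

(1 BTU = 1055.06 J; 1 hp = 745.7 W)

2.667 hp

2443 BTU × 1055.06 = 2.57751×10⁶ J
0.01500 day × 86400 = 1296 s
P = E / t = 2.57751×10⁶ J / 1296 s = 1988.82 W
1988.82 W ÷ (745.7 W/hp) = 2.66705 hp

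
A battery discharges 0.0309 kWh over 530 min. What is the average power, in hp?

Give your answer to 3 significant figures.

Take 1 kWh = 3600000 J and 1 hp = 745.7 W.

0.0309 kWh × 3600000 → 111240 J
530 min × 60 → 31800 s
P = E / t = 111240 J / 31800 s = 3.49811 W
3.49811 W ÷ (745.7 W/hp) = 0.00469104 hp

0.00469 hp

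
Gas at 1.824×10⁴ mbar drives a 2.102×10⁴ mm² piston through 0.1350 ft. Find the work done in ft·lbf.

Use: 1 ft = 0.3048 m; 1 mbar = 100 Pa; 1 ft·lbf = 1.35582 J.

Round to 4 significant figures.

1164 ft·lbf

1.824×10⁴ mbar → 1.824×10⁶ Pa
2.102×10⁴ mm² → 0.02102 m²
F = P × A = 1.824×10⁶ × 0.02102 = 38340.5 N
0.1350 ft → 0.041148 m
W = F × d = 38340.5 × 0.041148 = 1577.63 J
In ft·lbf: 1577.63 / 1.35582 = 1163.6 ft·lbf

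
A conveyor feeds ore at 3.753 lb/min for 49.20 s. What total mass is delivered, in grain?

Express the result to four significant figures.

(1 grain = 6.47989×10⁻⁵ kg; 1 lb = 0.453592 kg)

3.753 lb/min → 0.0283722 kg/s
m = ṁ × t = 0.0283722 × 49.2 = 1.39591 kg
In grain: 1.39591 / 6.47989×10⁻⁵ = 21542.2 grain

2.154×10⁴ grain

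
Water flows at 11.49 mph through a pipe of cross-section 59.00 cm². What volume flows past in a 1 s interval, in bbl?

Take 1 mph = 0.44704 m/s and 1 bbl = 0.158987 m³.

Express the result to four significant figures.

11.49 mph × 0.44704 → 5.13649 m/s
59.00 cm² × 0.0001 → 0.0059 m²
V = v × A × t = 5.13649 m/s × 0.0059 m² × 1 s = 0.0303053 m³
0.0303053 m³ ÷ (0.158987 m³/bbl) = 0.190615 bbl

0.1906 bbl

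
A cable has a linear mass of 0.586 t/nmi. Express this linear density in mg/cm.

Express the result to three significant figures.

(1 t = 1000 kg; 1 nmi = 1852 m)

3160 mg/cm

0.586 t/nmi × 1000 kg/t ÷ 1852 m/nmi = 0.316415 kg/m
0.316415 kg/m ÷ 10⁻⁶ kg/mg × 0.01 m/cm = 3164.15 mg/cm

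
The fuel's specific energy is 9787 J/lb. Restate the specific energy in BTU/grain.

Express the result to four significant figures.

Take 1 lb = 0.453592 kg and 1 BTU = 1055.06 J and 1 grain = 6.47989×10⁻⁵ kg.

9787 J/lb ÷ 0.453592 kg/lb = 21576.7 J/kg
21576.7 J/kg ÷ 1055.06 J/BTU × 6.47989×10⁻⁵ kg/grain = 0.00132518 BTU/grain

0.001325 BTU/grain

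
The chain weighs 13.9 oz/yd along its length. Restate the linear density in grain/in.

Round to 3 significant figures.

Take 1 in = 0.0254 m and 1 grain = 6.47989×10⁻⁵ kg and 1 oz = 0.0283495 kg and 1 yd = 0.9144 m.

13.9 oz/yd × 0.0283495 kg/oz ÷ 0.9144 m/yd = 0.430947 kg/m
0.430947 kg/m ÷ 6.47989×10⁻⁵ kg/grain × 0.0254 m/in = 168.923 grain/in

169 grain/in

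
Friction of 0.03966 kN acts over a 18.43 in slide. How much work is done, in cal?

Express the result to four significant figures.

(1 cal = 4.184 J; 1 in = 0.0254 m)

4.437 cal

0.03966 kN × 1000 → 39.66 N
18.43 in × 0.0254 → 0.468122 m
W = F × d = 39.66 N × 0.468122 m = 18.5657 J
18.5657 J ÷ (4.184 J/cal) = 4.43731 cal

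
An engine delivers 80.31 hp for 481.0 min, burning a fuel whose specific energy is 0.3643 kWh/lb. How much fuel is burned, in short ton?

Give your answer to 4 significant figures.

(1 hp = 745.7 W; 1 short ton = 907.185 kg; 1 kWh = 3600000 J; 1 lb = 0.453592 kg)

80.31 hp → 59887.2 W
481.0 min → 28860 s
E = P × t = 59887.2 × 28860 = 1.72834×10⁹ J
0.3643 kWh/lb → 2.89132×10⁶ J/kg
m = E / e_s = 1.72834×10⁹ / 2.89132×10⁶ = 597.768 kg
In short ton: 597.768 / 907.185 = 0.658926 short ton

0.6589 short ton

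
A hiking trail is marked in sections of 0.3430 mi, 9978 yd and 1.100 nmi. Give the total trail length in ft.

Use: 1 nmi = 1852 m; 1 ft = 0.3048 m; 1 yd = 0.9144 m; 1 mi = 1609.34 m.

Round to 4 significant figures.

0.3430 mi × 1609.34 = 552.004 m
9978 yd × 0.9144 = 9123.88 m
1.100 nmi × 1852 = 2037.2 m
Combined: 552.004 + 9123.88 + 2037.2 = 11713.1 m
In ft: 11713.1 / 0.3048 = 38428.8 ft

3.843×10⁴ ft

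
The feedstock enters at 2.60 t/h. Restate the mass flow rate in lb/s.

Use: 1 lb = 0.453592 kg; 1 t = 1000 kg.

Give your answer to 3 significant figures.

2.60 t/h × 1000 kg/t ÷ 3600 s/h = 0.722222 kg/s
0.722222 kg/s ÷ 0.453592 kg/lb = 1.59223 lb/s

1.59 lb/s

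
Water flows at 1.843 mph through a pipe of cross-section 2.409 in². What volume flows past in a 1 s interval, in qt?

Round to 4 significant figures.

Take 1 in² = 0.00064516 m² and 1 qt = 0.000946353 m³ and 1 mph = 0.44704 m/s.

1.843 mph × 0.44704 = 0.823895 m/s
2.409 in² × 0.00064516 = 0.00155419 m²
V = v × A × t = 0.823895 m/s × 0.00155419 m² × 1 s = 0.00128049 m³
0.00128049 m³ ÷ (0.000946353 m³/qt) = 1.35308 qt

1.353 qt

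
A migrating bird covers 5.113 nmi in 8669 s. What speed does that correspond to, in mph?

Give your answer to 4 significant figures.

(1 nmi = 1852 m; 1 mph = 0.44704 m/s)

2.443 mph

5.113 nmi × 1852 = 9469.28 m
v = d / t = 9469.28 m / 8669 s = 1.09232 m/s
1.09232 m/s ÷ (0.44704 m/s/mph) = 2.44345 mph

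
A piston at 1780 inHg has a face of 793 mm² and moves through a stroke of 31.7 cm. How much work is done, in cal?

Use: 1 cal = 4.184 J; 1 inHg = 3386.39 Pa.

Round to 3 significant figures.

362 cal

1780 inHg → 6.02777×10⁶ Pa
793 mm² → 7.93×10⁻⁴ m²
F = P × A = 6.02777×10⁶ × 7.93×10⁻⁴ = 4780.02 N
31.7 cm → 0.317 m
W = F × d = 4780.02 × 0.317 = 1515.27 J
In cal: 1515.27 / 4.184 = 362.158 cal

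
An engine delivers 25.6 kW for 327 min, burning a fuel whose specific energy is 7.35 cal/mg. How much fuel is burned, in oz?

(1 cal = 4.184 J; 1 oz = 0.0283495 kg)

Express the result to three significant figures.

576 oz

25.6 kW → 25600 W
327 min → 19620 s
E = P × t = 25600 × 19620 = 5.02272×10⁸ J
7.35 cal/mg → 3.07524×10⁷ J/kg
m = E / e_s = 5.02272×10⁸ / 3.07524×10⁷ = 16.3328 kg
In oz: 16.3328 / 0.0283495 = 576.123 oz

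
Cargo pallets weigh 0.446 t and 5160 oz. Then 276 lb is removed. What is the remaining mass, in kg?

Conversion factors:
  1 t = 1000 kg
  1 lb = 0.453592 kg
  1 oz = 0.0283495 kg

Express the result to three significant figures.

467 kg

0.446 t × 1000 = 446 kg
5160 oz × 0.0283495 = 146.283 kg
276 lb × 0.453592 = 125.191 kg
Sum: 446 + 146.283 − 125.191 = 467.092 kg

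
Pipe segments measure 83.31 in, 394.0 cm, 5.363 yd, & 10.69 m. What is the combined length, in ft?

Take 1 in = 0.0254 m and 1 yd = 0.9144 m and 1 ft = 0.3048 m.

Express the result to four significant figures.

71.03 ft

83.31 in × 0.0254 = 2.11607 m
394.0 cm × 0.01 = 3.94 m
5.363 yd × 0.9144 = 4.90393 m
10.69 m (already m)
Sum: 2.11607 + 3.94 + 4.90393 + 10.69 = 21.65 m
In ft: 21.65 / 0.3048 = 71.0302 ft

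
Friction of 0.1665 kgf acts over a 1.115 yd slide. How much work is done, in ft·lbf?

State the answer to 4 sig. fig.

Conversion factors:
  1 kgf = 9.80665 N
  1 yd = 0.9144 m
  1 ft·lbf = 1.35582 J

0.1665 kgf × 9.80665 → 1.63281 N
1.115 yd × 0.9144 → 1.01956 m
W = F × d = 1.63281 N × 1.01956 m = 1.66475 J
1.66475 J ÷ (1.35582 J/ft·lbf) = 1.22785 ft·lbf

1.228 ft·lbf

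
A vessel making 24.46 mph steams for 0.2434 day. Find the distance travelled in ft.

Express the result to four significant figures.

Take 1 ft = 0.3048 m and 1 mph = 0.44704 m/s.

7.544×10⁵ ft

24.46 mph × 0.44704 → 10.9346 m/s
0.2434 day × 86400 → 21029.8 s
d = v × t = 10.9346 m/s × 21029.8 s = 229952 m
229952 m ÷ (0.3048 m/ft) = 754436 ft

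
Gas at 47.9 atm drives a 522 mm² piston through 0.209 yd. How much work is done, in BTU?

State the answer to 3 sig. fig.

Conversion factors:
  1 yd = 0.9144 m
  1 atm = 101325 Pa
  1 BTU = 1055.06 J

0.459 BTU

47.9 atm → 4.85347×10⁶ Pa
522 mm² → 5.22×10⁻⁴ m²
F = P × A = 4.85347×10⁶ × 5.22×10⁻⁴ = 2533.51 N
0.209 yd → 0.19111 m
W = F × d = 2533.51 × 0.19111 = 484.179 J
In BTU: 484.179 / 1055.06 = 0.458911 BTU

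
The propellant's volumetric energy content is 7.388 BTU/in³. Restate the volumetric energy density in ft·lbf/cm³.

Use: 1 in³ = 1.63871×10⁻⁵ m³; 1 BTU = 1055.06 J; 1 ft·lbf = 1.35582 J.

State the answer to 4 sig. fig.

350.8 ft·lbf/cm³

7.388 BTU/in³ × 1055.06 J/BTU ÷ 1.63871×10⁻⁵ m³/in³ = 4.75666×10⁸ J/m³
4.75666×10⁸ J/m³ ÷ 1.35582 J/ft·lbf × 10⁻⁶ m³/cm³ = 350.833 ft·lbf/cm³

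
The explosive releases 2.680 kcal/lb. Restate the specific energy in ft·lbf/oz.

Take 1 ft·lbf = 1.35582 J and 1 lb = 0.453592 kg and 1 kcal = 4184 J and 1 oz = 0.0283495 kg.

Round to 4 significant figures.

516.9 ft·lbf/oz

2.680 kcal/lb × 4184 J/kcal ÷ 0.453592 kg/lb = 24720.7 J/kg
24720.7 J/kg ÷ 1.35582 J/ft·lbf × 0.0283495 kg/oz = 516.897 ft·lbf/oz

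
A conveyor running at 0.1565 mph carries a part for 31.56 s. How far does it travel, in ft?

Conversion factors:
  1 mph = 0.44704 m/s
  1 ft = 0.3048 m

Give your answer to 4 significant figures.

0.1565 mph × 0.44704 = 0.0699618 m/s
d = v × t = 0.0699618 m/s × 31.56 s = 2.20799 m
2.20799 m ÷ (0.3048 m/ft) = 7.24406 ft

7.244 ft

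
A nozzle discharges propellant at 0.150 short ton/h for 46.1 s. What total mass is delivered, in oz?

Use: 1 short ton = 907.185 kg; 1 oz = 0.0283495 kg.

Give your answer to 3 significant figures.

61.5 oz

0.150 short ton/h → 0.0377994 kg/s
m = ṁ × t = 0.0377994 × 46.1 = 1.74255 kg
In oz: 1.74255 / 0.0283495 = 61.4667 oz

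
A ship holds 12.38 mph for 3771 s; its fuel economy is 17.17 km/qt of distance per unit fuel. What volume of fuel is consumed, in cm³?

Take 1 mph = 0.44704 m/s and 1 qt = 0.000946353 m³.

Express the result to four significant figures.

12.38 mph → 5.53436 m/s
d = v × t = 5.53436 × 3771 = 20870.1 m
17.17 km/qt → 1.81433×10⁷ m/m³
V = d / (distance per unit fuel) = 20870.1 / 1.81433×10⁷ = 0.00115029 m³
In cm³: 0.00115029 / 10⁻⁶ = 1150.29 cm³

1150 cm³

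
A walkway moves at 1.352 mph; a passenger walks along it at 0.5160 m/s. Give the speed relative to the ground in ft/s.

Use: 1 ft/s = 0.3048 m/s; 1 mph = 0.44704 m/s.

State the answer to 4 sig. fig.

1.352 mph × 0.44704 = 0.604398 m/s
0.5160 m/s (already m/s)
Combined: 0.604398 + 0.516 = 1.1204 m/s
In ft/s: 1.1204 / 0.3048 = 3.67585 ft/s

3.676 ft/s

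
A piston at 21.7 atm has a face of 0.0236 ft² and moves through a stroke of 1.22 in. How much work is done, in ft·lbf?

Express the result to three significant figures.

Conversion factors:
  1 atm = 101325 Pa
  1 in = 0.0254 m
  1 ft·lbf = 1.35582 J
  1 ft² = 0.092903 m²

21.7 atm → 2.19875×10⁶ Pa
0.0236 ft² → 0.00219251 m²
F = P × A = 2.19875×10⁶ × 0.00219251 = 4820.78 N
1.22 in → 0.030988 m
W = F × d = 4820.78 × 0.030988 = 149.386 J
In ft·lbf: 149.386 / 1.35582 = 110.181 ft·lbf

110 ft·lbf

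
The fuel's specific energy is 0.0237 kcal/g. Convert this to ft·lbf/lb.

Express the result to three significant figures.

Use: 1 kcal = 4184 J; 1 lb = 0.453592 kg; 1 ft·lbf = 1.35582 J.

3.32×10⁴ ft·lbf/lb

0.0237 kcal/g × 4184 J/kcal ÷ 0.001 kg/g = 99160.8 J/kg
99160.8 J/kg ÷ 1.35582 J/ft·lbf × 0.453592 kg/lb = 33174.4 ft·lbf/lb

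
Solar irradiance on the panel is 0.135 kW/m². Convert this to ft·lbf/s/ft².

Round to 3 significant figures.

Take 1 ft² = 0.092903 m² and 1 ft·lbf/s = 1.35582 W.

9.25 ft·lbf/s/ft²

0.135 kW/m² × 1000 W/kW = 135 W/m²
135 W/m² ÷ 1.35582 W/ft·lbf/s × 0.092903 m²/ft² = 9.25042 ft·lbf/s/ft²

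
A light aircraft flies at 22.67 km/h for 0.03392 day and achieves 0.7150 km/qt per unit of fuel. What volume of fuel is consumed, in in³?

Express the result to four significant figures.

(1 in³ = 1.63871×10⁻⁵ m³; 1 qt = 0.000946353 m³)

1491 in³

22.67 km/h → 6.29722 m/s
0.03392 day → 2930.69 s
d = v × t = 6.29722 × 2930.69 = 18455.2 m
0.7150 km/qt → 755532 m/m³
V = d / (distance per unit fuel) = 18455.2 / 755532 = 0.0244268 m³
In in³: 0.0244268 / 1.63871×10⁻⁵ = 1490.61 in³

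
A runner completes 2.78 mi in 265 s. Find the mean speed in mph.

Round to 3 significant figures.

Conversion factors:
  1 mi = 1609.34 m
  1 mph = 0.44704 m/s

37.8 mph

2.78 mi × 1609.34 = 4473.97 m
v = d / t = 4473.97 m / 265 s = 16.8829 m/s
16.8829 m/s ÷ (0.44704 m/s/mph) = 37.766 mph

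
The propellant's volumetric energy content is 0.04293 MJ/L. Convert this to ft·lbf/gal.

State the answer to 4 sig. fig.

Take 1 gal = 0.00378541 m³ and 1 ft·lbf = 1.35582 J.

1.199×10⁵ ft·lbf/gal

0.04293 MJ/L × 1000000 J/MJ ÷ 0.001 m³/L = 4.293×10⁷ J/m³
4.293×10⁷ J/m³ ÷ 1.35582 J/ft·lbf × 0.00378541 m³/gal = 119859 ft·lbf/gal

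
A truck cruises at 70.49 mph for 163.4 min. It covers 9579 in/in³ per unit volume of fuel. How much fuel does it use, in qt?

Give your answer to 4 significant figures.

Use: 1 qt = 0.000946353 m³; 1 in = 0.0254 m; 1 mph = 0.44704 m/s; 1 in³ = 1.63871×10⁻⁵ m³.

70.49 mph → 31.5118 m/s
163.4 min → 9804 s
d = v × t = 31.5118 × 9804 = 308942 m
9579 in/in³ → 1.48474×10⁷ m/m³
V = d / (distance per unit fuel) = 308942 / 1.48474×10⁷ = 0.0208078 m³
In qt: 0.0208078 / 0.000946353 = 21.9874 qt

21.99 qt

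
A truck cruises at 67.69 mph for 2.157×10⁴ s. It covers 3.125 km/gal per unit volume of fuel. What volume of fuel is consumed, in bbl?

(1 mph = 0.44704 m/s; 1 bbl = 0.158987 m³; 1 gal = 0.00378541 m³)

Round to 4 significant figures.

67.69 mph → 30.2601 m/s
d = v × t = 30.2601 × 21570 = 652710 m
3.125 km/gal → 825538 m/m³
V = d / (distance per unit fuel) = 652710 / 825538 = 0.790648 m³
In bbl: 0.790648 / 0.158987 = 4.97304 bbl

4.973 bbl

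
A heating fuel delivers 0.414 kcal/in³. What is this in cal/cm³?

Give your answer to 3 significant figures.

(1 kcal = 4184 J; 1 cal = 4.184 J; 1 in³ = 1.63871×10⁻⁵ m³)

0.414 kcal/in³ × 4184 J/kcal ÷ 1.63871×10⁻⁵ m³/in³ = 1.05704×10⁸ J/m³
1.05704×10⁸ J/m³ ÷ 4.184 J/cal × 10⁻⁶ m³/cm³ = 25.2639 cal/cm³

25.3 cal/cm³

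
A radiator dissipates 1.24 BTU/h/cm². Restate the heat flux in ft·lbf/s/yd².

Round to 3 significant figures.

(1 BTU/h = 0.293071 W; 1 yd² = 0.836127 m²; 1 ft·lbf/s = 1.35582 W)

2240 ft·lbf/s/yd²

1.24 BTU/h/cm² × 0.293071 W/BTU/h ÷ 0.0001 m²/cm² = 3634.08 W/m²
3634.08 W/m² ÷ 1.35582 W/ft·lbf/s × 0.836127 m²/yd² = 2241.12 ft·lbf/s/yd²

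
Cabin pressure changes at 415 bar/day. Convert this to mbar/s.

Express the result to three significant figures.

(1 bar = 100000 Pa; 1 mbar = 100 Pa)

415 bar/day × 100000 Pa/bar ÷ 86400 s/day = 480.324 Pa/s
480.324 Pa/s ÷ 100 Pa/mbar = 4.80324 mbar/s

4.80 mbar/s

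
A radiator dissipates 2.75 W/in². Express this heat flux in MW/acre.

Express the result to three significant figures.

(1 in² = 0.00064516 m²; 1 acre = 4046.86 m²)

2.75 W/in² ÷ 0.00064516 m²/in² = 4262.51 W/m²
4262.51 W/m² ÷ 1000000 W/MW × 4046.86 m²/acre = 17.2498 MW/acre

17.2 MW/acre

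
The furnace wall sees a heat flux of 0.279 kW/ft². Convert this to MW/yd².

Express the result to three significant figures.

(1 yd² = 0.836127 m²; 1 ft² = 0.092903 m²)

0.00251 MW/yd²

0.279 kW/ft² × 1000 W/kW ÷ 0.092903 m²/ft² = 3003.13 W/m²
3003.13 W/m² ÷ 1000000 W/MW × 0.836127 m²/yd² = 0.002511 MW/yd²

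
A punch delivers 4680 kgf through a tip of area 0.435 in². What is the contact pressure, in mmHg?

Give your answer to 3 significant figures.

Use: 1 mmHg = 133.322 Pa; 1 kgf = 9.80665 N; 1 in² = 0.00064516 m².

1.23×10⁶ mmHg

4680 kgf × 9.80665 → 45895.1 N
0.435 in² × 0.00064516 → 2.80645×10⁻⁴ m²
P = F / A = 45895.1 N / 2.80645×10⁻⁴ m² = 1.63534×10⁸ Pa
1.63534×10⁸ Pa ÷ (133.322 Pa/mmHg) = 1.22661×10⁶ mmHg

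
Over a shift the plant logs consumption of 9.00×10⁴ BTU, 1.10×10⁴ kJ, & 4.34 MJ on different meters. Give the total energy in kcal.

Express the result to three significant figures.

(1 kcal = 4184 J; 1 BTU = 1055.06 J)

2.64×10⁴ kcal

9.00×10⁴ BTU × 1055.06 → 9.49554×10⁷ J
1.10×10⁴ kJ × 1000 → 1.1×10⁷ J
4.34 MJ × 1000000 → 4.34×10⁶ J
Sum: 9.49554×10⁷ + 1.1×10⁷ + 4.34×10⁶ = 1.10295×10⁸ J
In kcal: 1.10295×10⁸ / 4184 = 26361.1 kcal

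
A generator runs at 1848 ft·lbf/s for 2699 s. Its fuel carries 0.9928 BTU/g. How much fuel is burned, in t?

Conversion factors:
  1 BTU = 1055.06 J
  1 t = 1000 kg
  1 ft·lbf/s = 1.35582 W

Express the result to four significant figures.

1848 ft·lbf/s → 2505.56 W
E = P × t = 2505.56 × 2699 = 6.76251×10⁶ J
0.9928 BTU/g → 1.04746×10⁶ J/kg
m = E / e_s = 6.76251×10⁶ / 1.04746×10⁶ = 6.4561 kg
In t: 6.4561 / 1000 = 0.0064561 t

0.006456 t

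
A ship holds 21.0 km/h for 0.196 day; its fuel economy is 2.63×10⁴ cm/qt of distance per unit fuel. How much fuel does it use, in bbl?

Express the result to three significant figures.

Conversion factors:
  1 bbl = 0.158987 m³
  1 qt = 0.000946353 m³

2.24 bbl

21.0 km/h → 5.83333 m/s
0.196 day → 16934.4 s
d = v × t = 5.83333 × 16934.4 = 98783.9 m
2.63×10⁴ cm/qt → 277909 m/m³
V = d / (distance per unit fuel) = 98783.9 / 277909 = 0.355454 m³
In bbl: 0.355454 / 0.158987 = 2.23574 bbl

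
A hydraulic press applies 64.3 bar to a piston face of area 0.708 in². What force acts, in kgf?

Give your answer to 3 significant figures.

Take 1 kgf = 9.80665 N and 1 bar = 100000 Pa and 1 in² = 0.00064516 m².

64.3 bar × 100000 = 6.43×10⁶ Pa
0.708 in² × 0.00064516 = 4.56773×10⁻⁴ m²
F = P × A = 6.43×10⁶ Pa × 4.56773×10⁻⁴ m² = 2937.05 N
2937.05 N ÷ (9.80665 N/kgf) = 299.496 kgf

299 kgf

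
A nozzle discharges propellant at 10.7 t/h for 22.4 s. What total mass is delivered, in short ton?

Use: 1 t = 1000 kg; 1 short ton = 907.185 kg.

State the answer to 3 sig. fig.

0.0734 short ton

10.7 t/h → 2.97222 kg/s
m = ṁ × t = 2.97222 × 22.4 = 66.5777 kg
In short ton: 66.5777 / 907.185 = 0.0733893 short ton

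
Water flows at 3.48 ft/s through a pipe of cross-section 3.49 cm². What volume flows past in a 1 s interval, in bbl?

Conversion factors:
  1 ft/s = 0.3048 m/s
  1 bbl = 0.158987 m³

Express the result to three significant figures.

0.00233 bbl

3.48 ft/s × 0.3048 = 1.0607 m/s
3.49 cm² × 0.0001 = 3.49×10⁻⁴ m²
V = v × A × t = 1.0607 m/s × 3.49×10⁻⁴ m² × 1 s = 3.70184×10⁻⁴ m³
3.70184×10⁻⁴ m³ ÷ (0.158987 m³/bbl) = 0.00232839 bbl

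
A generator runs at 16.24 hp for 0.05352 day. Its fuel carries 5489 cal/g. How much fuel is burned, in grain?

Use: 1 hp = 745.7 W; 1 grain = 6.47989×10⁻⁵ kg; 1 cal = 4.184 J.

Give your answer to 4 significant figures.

16.24 hp → 12110.2 W
0.05352 day → 4624.13 s
E = P × t = 12110.2 × 4624.13 = 5.59991×10⁷ J
5489 cal/g → 2.2966×10⁷ J/kg
m = E / e_s = 5.59991×10⁷ / 2.2966×10⁷ = 2.43835 kg
In grain: 2.43835 / 6.47989×10⁻⁵ = 37629.5 grain

3.763×10⁴ grain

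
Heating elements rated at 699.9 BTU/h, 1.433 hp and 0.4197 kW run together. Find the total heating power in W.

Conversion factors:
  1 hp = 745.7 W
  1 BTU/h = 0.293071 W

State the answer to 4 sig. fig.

1693 W

699.9 BTU/h × 0.293071 → 205.12 W
1.433 hp × 745.7 → 1068.59 W
0.4197 kW × 1000 → 419.7 W
Sum: 205.12 + 1068.59 + 419.7 = 1693.41 W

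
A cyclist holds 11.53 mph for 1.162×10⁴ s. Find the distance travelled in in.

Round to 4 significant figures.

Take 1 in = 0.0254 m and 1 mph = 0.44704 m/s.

2.358×10⁶ in

11.53 mph × 0.44704 = 5.15437 m/s
d = v × t = 5.15437 m/s × 11620 s = 59893.8 m
59893.8 m ÷ (0.0254 m/in) = 2.35802×10⁶ in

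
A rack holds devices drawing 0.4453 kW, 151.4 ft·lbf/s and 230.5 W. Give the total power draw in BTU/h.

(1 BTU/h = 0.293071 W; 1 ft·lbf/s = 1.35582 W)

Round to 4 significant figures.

0.4453 kW × 1000 = 445.3 W
151.4 ft·lbf/s × 1.35582 = 205.271 W
230.5 W (already W)
Combined: 445.3 + 205.271 + 230.5 = 881.071 W
In BTU/h: 881.071 / 0.293071 = 3006.34 BTU/h

3006 BTU/h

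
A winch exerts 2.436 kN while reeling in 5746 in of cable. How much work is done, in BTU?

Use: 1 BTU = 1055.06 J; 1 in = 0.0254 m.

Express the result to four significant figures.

337.0 BTU

2.436 kN × 1000 = 2436 N
5746 in × 0.0254 = 145.948 m
W = F × d = 2436 N × 145.948 m = 355529 J
355529 J ÷ (1055.06 J/BTU) = 336.975 BTU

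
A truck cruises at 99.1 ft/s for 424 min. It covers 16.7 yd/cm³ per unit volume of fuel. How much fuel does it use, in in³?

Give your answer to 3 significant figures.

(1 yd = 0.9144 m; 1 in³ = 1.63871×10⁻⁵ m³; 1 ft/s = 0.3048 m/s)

99.1 ft/s → 30.2057 m/s
424 min → 25440 s
d = v × t = 30.2057 × 25440 = 768433 m
16.7 yd/cm³ → 1.52705×10⁷ m/m³
V = d / (distance per unit fuel) = 768433 / 1.52705×10⁷ = 0.0503214 m³
In in³: 0.0503214 / 1.63871×10⁻⁵ = 3070.79 in³

3070 in³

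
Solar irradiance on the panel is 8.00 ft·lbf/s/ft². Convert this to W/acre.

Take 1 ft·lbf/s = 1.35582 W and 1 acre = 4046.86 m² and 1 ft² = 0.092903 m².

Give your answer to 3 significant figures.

4.72×10⁵ W/acre

8.00 ft·lbf/s/ft² × 1.35582 W/ft·lbf/s ÷ 0.092903 m²/ft² = 116.751 W/m²
116.751 W/m² × 4046.86 m²/acre = 472475 W/acre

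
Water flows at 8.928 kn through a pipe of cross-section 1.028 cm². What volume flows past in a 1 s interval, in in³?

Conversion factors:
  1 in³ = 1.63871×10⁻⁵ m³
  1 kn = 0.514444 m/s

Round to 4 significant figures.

8.928 kn × 0.514444 → 4.59296 m/s
1.028 cm² × 0.0001 → 1.028×10⁻⁴ m²
V = v × A × t = 4.59296 m/s × 1.028×10⁻⁴ m² × 1 s = 4.72156×10⁻⁴ m³
4.72156×10⁻⁴ m³ ÷ (1.63871×10⁻⁵ m³/in³) = 28.8127 in³

28.81 in³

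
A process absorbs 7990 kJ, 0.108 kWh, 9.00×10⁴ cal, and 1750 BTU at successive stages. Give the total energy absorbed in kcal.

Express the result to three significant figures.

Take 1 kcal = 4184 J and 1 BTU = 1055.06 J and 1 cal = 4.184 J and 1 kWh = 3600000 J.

7990 kJ × 1000 = 7.99×10⁶ J
0.108 kWh × 3600000 = 388800 J
9.00×10⁴ cal × 4.184 = 376560 J
1750 BTU × 1055.06 = 1.84636×10⁶ J
Sum: 7.99×10⁶ + 388800 + 376560 + 1.84636×10⁶ = 1.06017×10⁷ J
In kcal: 1.06017×10⁷ / 4184 = 2533.87 kcal

2530 kcal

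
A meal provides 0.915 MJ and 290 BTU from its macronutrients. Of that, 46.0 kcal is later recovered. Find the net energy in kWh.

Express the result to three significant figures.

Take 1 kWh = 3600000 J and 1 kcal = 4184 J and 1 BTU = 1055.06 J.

0.915 MJ × 1000000 → 915000 J
290 BTU × 1055.06 → 305967 J
46.0 kcal × 4184 → 192464 J
Result: 915000 + 305967 − 192464 = 1.0285×10⁶ J
In kWh: 1.0285×10⁶ / 3600000 = 0.285694 kWh

0.286 kWh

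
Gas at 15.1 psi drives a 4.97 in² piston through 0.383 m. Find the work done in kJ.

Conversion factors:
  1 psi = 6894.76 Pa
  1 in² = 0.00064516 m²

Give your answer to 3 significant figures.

0.128 kJ

15.1 psi → 104111 Pa
4.97 in² → 0.00320645 m²
F = P × A = 104111 × 0.00320645 = 333.827 N
W = F × d = 333.827 × 0.383 = 127.856 J
In kJ: 127.856 / 1000 = 0.127856 kJ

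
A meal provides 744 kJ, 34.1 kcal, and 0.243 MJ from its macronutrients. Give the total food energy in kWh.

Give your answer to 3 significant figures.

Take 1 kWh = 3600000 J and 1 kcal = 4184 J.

744 kJ × 1000 → 744000 J
34.1 kcal × 4184 → 142674 J
0.243 MJ × 1000000 → 243000 J
Total: 744000 + 142674 + 243000 = 1.12967×10⁶ J
In kWh: 1.12967×10⁶ / 3600000 = 0.313797 kWh

0.314 kWh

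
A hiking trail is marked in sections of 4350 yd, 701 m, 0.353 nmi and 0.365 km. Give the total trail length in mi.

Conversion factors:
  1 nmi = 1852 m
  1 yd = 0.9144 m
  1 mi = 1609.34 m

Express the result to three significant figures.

3.54 mi

4350 yd × 0.9144 = 3977.64 m
701 m (already m)
0.353 nmi × 1852 = 653.756 m
0.365 km × 1000 = 365 m
Total: 3977.64 + 701 + 653.756 + 365 = 5697.4 m
In mi: 5697.4 / 1609.34 = 3.54021 mi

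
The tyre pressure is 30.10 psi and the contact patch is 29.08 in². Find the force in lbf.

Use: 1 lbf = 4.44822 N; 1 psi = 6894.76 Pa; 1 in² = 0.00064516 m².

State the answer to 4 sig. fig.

30.10 psi × 6894.76 → 207532 Pa
29.08 in² × 0.00064516 → 0.0187613 m²
F = P × A = 207532 Pa × 0.0187613 m² = 3893.57 N
3893.57 N ÷ (4.44822 N/lbf) = 875.31 lbf

875.3 lbf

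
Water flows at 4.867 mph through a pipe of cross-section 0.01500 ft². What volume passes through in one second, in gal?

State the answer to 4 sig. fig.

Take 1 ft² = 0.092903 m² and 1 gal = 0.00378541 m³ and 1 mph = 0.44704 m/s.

4.867 mph × 0.44704 → 2.17574 m/s
0.01500 ft² × 0.092903 → 0.00139354 m²
V = v × A × t = 2.17574 m/s × 0.00139354 m² × 1 s = 0.00303198 m³
0.00303198 m³ ÷ (0.00378541 m³/gal) = 0.800965 gal

0.8010 gal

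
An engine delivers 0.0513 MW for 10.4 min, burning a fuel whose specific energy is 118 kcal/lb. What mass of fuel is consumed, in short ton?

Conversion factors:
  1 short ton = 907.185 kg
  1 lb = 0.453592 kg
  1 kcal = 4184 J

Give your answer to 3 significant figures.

0.0324 short ton

0.0513 MW → 51300 W
10.4 min → 624 s
E = P × t = 51300 × 624 = 3.20112×10⁷ J
118 kcal/lb → 1.08845×10⁶ J/kg
m = E / e_s = 3.20112×10⁷ / 1.08845×10⁶ = 29.4099 kg
In short ton: 29.4099 / 907.185 = 0.0324189 short ton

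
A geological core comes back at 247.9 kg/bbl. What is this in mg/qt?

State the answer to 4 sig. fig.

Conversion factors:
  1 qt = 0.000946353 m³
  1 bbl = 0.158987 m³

247.9 kg/bbl ÷ 0.158987 m³/bbl = 1559.25 kg/m³
1559.25 kg/m³ ÷ 10⁻⁶ kg/mg × 0.000946353 m³/qt = 1.4756×10⁶ mg/qt

1.476×10⁶ mg/qt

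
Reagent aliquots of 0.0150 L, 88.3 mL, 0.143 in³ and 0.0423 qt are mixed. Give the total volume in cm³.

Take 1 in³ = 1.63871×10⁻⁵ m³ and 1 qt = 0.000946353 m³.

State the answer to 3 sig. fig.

0.0150 L × 0.001 → 1.5×10⁻⁵ m³
88.3 mL × 10⁻⁶ → 8.83×10⁻⁵ m³
0.143 in³ × 1.63871×10⁻⁵ → 2.34336×10⁻⁶ m³
0.0423 qt × 0.000946353 → 4.00307×10⁻⁵ m³
Sum: 1.5×10⁻⁵ + 8.83×10⁻⁵ + 2.34336×10⁻⁶ + 4.00307×10⁻⁵ = 1.45674×10⁻⁴ m³
In cm³: 1.45674×10⁻⁴ / 10⁻⁶ = 145.674 cm³

146 cm³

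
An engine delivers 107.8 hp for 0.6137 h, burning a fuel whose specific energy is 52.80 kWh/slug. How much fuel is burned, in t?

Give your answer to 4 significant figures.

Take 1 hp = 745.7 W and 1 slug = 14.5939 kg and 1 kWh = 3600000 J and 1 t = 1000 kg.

0.01364 t

107.8 hp → 80386.5 W
0.6137 h → 2209.32 s
E = P × t = 80386.5 × 2209.32 = 1.776×10⁸ J
52.80 kWh/slug → 1.30246×10⁷ J/kg
m = E / e_s = 1.776×10⁸ / 1.30246×10⁷ = 13.6357 kg
In t: 13.6357 / 1000 = 0.0136357 t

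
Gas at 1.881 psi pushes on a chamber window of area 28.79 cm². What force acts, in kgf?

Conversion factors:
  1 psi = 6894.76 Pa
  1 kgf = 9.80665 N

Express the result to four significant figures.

3.807 kgf

1.881 psi × 6894.76 → 12969 Pa
28.79 cm² × 0.0001 → 0.002879 m²
F = P × A = 12969 Pa × 0.002879 m² = 37.3378 N
37.3378 N ÷ (9.80665 N/kgf) = 3.8074 kgf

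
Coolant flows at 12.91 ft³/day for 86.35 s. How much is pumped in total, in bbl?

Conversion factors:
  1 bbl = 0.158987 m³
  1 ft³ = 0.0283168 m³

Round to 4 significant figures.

0.002298 bbl

12.91 ft³/day → 4.23113×10⁻⁶ m³/s
V = Q × t = 4.23113×10⁻⁶ × 86.35 = 3.65358×10⁻⁴ m³
In bbl: 3.65358×10⁻⁴ / 0.158987 = 0.00229804 bbl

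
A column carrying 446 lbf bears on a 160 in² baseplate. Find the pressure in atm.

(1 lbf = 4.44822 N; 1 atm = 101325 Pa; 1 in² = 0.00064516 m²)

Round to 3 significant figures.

0.190 atm

446 lbf × 4.44822 → 1983.91 N
160 in² × 0.00064516 → 0.103226 m²
P = F / A = 1983.91 N / 0.103226 m² = 19219.1 Pa
19219.1 Pa ÷ (101325 Pa/atm) = 0.189678 atm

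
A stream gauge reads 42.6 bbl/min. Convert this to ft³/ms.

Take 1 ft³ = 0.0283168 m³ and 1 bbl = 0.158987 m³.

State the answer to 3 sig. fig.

0.00399 ft³/ms

42.6 bbl/min × 0.158987 m³/bbl ÷ 60 s/min = 0.112881 m³/s
0.112881 m³/s ÷ 0.0283168 m³/ft³ × 0.001 s/ms = 0.00398636 ft³/ms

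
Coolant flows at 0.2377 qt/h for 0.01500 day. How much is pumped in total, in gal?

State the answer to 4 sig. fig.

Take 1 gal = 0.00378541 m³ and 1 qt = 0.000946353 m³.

0.02139 gal

0.2377 qt/h → 6.24856×10⁻⁸ m³/s
0.01500 day → 1296 s
V = Q × t = 6.24856×10⁻⁸ × 1296 = 8.09813×10⁻⁵ m³
In gal: 8.09813×10⁻⁵ / 0.00378541 = 0.021393 gal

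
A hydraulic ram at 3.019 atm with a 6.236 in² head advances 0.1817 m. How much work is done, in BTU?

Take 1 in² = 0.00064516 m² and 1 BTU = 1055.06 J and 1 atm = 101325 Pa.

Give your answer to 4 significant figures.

3.019 atm → 305900 Pa
6.236 in² → 0.00402322 m²
F = P × A = 305900 × 0.00402322 = 1230.7 N
W = F × d = 1230.7 × 0.1817 = 223.618 J
In BTU: 223.618 / 1055.06 = 0.211948 BTU

0.2119 BTU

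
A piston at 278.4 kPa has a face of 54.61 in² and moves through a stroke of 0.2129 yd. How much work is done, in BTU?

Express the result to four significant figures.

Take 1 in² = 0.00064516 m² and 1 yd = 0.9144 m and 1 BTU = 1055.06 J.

278.4 kPa → 278400 Pa
54.61 in² → 0.0352322 m²
F = P × A = 278400 × 0.0352322 = 9808.64 N
0.2129 yd → 0.194676 m
W = F × d = 9808.64 × 0.194676 = 1909.51 J
In BTU: 1909.51 / 1055.06 = 1.80986 BTU

1.810 BTU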